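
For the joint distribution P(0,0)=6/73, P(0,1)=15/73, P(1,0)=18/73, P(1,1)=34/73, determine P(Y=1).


P(Y=1) = P(0,1)+P(1,1) = 15/73 + 34/73 = 49/73

49/73


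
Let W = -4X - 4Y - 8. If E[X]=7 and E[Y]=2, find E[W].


E[-4X - 4Y - 8] = -4*E[X] - 4*E[Y] - 8
= (-4)*(7) + (-4)*(2) + (-8)
= -28 - 8 - 8 = -44

-44


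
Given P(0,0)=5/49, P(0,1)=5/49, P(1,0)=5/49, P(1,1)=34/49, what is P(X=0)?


P(X=0) = P(0,0)+P(0,1) = 5/49 + 5/49 = 10/49

10/49


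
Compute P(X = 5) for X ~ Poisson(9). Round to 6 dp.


P(X=5) = e^(-9) * 9^5 / 5!
≈ 0.0001234098041 * 59049 / 120
≈ 0.060727

0.060727


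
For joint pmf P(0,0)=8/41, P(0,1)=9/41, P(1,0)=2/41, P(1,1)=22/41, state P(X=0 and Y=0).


Read from table: P(X=0, Y=0) = 8/41

8/41


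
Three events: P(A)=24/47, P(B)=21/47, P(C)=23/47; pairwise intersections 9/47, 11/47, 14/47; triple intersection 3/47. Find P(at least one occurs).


P(A∪B∪C) = P(A)+P(B)+P(C) - P(AB)-P(AC)-P(BC) + P(ABC)
= 24/47+21/47+23/47 - 9/47-11/47-14/47 + 3/47
= 37/47

37/47


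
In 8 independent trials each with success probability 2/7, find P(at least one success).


P(at least one) = 1 - P(none)
P(none) = (1 - 2/7)^8 = (5/7)^8 = 390625/5764801
P(at least one) = 1 - 390625/5764801 = 5374176/5764801

5374176/5764801


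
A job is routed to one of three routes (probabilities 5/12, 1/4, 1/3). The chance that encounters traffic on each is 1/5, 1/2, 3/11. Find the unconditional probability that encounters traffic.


P(A) = P(A|B1)P(B1) + P(A|B2)P(B2) + P(A|B3)P(B3)
= 1/5*5/12 + 1/2*1/4 + 3/11*1/3
= 1/12 + 1/8 + 1/11 = 79/264

79/264


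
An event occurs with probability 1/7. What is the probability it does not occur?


P(A') = 1 - P(A) = 1 - 1/7 = 6/7

6/7


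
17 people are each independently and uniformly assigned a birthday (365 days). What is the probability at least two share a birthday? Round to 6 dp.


P(all different) = prod((365-i)/365 for i=0..16) = 0.684992
P(at least one match) = 1 - 0.684992 = 0.315008

0.315008


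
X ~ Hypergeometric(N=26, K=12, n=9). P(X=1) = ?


P(X=1) = C(12,1)*C(14,8) / C(26,9)
= 12*3003 / 3124550
= 36036/3124550 = 126/10925

126/10925


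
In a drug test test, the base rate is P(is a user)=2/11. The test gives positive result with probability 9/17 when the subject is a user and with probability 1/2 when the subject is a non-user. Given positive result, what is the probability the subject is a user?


P(A) = P(A|B)P(B) + P(A|B')P(B') = 9/17*2/11 + 1/2*9/11 = 189/374
P(B|A) = P(A|B)P(B)/P(A) = (18/187)/(189/374) = 4/21

4/21


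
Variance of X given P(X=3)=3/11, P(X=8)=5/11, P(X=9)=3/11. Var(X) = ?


E[X] = 76/11, E[X^2] = 590/11
Var(X) = E[X^2] - (E[X])^2 = 590/11 - (76/11)^2 = 714/121

714/121


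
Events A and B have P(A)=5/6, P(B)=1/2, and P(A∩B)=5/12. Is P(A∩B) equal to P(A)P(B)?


P(A)*P(B) = 5/6*1/2 = 5/12
P(A∩B) = 5/12, which equals P(A)P(B), so independent

Yes, A and B are independent


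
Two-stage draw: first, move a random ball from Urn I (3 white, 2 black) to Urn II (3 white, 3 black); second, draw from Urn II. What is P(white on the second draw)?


P(transfer white) = 3/5; P(transfer black) = 2/5
If white transferred: Urn II has 4 white of 7, so P(white|white moved) = 4/7
If black transferred: Urn II has 3 white of 7, so P(white|black moved) = 3/7
By total probability: P(white) = 3/5*4/7 + 2/5*3/7 = 18/35

18/35


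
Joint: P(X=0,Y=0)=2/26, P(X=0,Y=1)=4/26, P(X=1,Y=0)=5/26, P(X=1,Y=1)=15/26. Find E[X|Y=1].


P(Y=1) = 19/26
E[X|Y=1] = (0*4 + 1*15)/19 = 15/19

15/19


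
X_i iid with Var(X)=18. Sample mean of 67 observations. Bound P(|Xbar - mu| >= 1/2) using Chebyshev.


Var(Xbar) = Var(X)/n = 18/67
Chebyshev: P(|Xbar-mu| >= 1/2) <= Var(Xbar)/(1/2)^2 = (18/67)/(1/4) = 72/67
Bound exceeds 1, so trivial bound: 1

1


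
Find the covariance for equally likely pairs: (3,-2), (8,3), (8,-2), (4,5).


E[X]=23/4, E[Y]=1, E[XY]=11/2
Cov(X,Y) = E[XY] - E[X]E[Y] = 11/2 - 23/4*1 = -1/4

-1/4


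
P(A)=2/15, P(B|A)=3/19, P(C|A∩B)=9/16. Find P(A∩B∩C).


P(A∩B∩C) = P(A) * P(B|A) * P(C|A∩B)
= 2/15 * 3/19 * 9/16
= 2/95 * 9/16 = 9/760

9/760


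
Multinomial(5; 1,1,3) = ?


5! = 120
Denominator: 1!=1 * 1!=1 * 3!=6
Coefficient = 120 / 6 = 20

20


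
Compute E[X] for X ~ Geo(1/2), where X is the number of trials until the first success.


For geometric (trials until first success), E[X] = 1/p = 1/(1/2) = 2

2


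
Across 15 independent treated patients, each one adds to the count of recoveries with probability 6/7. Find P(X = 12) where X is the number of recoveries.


P(X=12) = C(15,12) * p^12 * (1-p)^3
= 455 * 2176782336/13841287201 * 1/343
= 141490851840/678223072849

141490851840/678223072849


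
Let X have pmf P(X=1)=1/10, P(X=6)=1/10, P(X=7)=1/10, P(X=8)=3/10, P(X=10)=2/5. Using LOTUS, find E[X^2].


E[X^2] = sum(g(x)*P(x))
= 1*1/10 + 36*1/10 + 49*1/10 + 64*3/10 + 100*2/5
= 339/5

339/5


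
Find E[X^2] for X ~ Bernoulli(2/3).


For Bernoulli: X in {0,1}
E[X^2] = 0^2*(1-2/3) + 1^2*2/3 = 2/3

2/3


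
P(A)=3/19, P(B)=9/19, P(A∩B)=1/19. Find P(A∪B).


P(A∪B) = P(A) + P(B) - P(A∩B)
= 3/19 + 9/19 - 1/19 = 11/19

11/19


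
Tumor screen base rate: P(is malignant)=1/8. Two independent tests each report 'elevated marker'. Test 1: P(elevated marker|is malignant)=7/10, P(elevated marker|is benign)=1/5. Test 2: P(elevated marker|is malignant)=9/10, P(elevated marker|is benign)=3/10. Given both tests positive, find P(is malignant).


After test 1: P(+) = 7/10*1/8 + 1/5*7/8 = 21/80
P(B|+) = (7/80)/(21/80) = 1/3
After test 2 (use post1 as new prior): P(+) = 9/10*1/3 + 3/10*2/3 = 1/2
P(B|+,+) = (3/10)/(1/2) = 3/5

3/5


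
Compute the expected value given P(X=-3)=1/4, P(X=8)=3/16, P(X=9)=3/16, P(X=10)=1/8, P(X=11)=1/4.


E[X] = sum(x * P(x))
= -3*1/4 + 8*3/16 + 9*3/16 + 10*1/8 + 11*1/4
= 103/16

103/16


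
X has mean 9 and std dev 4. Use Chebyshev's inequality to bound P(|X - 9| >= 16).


k = 16/4 = 4
Chebyshev: P(|X-mu| >= k*sigma) <= 1/k^2 = 1/4^2 = 1/16

1/16


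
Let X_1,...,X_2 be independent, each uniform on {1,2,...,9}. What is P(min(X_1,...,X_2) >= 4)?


P(min >= 4) = P(all X_i >= 4) = (P(X_1 >= 4))^2
= (6/9)^2 = (2/3)^2 = 4/9

4/9


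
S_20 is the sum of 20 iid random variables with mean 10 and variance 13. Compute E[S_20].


E[S_n] = n*E[X_1] = 20*10 = 200

200


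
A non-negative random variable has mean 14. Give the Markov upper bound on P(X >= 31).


Markov: P(X >= a) <= E[X]/a
P(X >= 31) <= 14/31

14/31


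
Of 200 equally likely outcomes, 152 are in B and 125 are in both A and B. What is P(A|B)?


P(A|B) = P(A∩B)/P(B) = (125/200)/(152/200) = 125/152

125/152


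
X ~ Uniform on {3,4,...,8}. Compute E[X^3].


E[X^3] = (1/6) * sum(x^3 for x=3..8)
= 1287/6 = 429/2

429/2


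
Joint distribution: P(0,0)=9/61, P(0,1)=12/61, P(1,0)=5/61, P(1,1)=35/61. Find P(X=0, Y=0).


Read from table: P(X=0, Y=0) = 9/61

9/61


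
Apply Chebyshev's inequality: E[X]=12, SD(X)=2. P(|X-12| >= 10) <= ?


k = 10/2 = 5
Chebyshev: P(|X-mu| >= k*sigma) <= 1/k^2 = 1/5^2 = 1/25

1/25


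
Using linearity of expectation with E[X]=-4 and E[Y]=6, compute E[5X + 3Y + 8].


E[5X + 3Y + 8] = 5*E[X] + 3*E[Y] + 8
= (5)*(-4) + (3)*(6) + (8)
= -20 + 18 + 8 = 6

6


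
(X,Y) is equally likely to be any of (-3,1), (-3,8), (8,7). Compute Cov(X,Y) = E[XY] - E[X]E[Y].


E[X]=2/3, E[Y]=16/3, E[XY]=29/3
Cov(X,Y) = E[XY] - E[X]E[Y] = 29/3 - 2/3*16/3 = 55/9

55/9


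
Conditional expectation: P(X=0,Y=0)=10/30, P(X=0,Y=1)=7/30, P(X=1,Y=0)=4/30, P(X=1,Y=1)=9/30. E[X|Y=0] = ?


P(Y=0) = 14/30
E[X|Y=0] = (0*10 + 1*4)/14 = 4/14 = 2/7

2/7


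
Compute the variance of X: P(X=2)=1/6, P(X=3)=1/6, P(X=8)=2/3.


E[X] = 37/6, E[X^2] = 269/6
Var(X) = E[X^2] - (E[X])^2 = 269/6 - (37/6)^2 = 245/36

245/36


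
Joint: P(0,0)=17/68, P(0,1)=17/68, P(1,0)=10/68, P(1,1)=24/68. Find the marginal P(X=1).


P(X=1) = P(1,0)+P(1,1) = 10/68 + 24/68 = 34/68 = 1/2

1/2


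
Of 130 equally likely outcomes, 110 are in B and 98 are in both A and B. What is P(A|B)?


P(A|B) = P(A∩B)/P(B) = (98/130)/(110/130) = 98/110 = 49/55

49/55


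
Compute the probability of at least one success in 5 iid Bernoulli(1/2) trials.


P(at least one) = 1 - P(none)
P(none) = (1 - 1/2)^5 = (1/2)^5 = 1/32
P(at least one) = 1 - 1/32 = 31/32

31/32


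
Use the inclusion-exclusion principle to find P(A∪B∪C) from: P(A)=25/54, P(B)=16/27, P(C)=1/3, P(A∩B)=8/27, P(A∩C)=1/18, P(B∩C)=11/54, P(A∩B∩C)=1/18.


P(A∪B∪C) = P(A)+P(B)+P(C) - P(AB)-P(AC)-P(BC) + P(ABC)
= 25/54+16/27+1/3 - 8/27-1/18-11/54 + 1/18
= 8/9

8/9


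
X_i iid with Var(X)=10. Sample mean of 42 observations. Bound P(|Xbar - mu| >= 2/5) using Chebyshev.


Var(Xbar) = Var(X)/n = 10/42
Chebyshev: P(|Xbar-mu| >= 2/5) <= Var(Xbar)/(2/5)^2 = (5/21)/(4/25) = 125/84
Bound exceeds 1, so trivial bound: 1

1


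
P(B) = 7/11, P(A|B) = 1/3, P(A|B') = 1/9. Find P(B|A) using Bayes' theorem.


P(A) = P(A|B)P(B) + P(A|B')P(B') = 1/3*7/11 + 1/9*4/11 = 25/99
P(B|A) = P(A|B)P(B)/P(A) = (7/33)/(25/99) = 21/25

21/25


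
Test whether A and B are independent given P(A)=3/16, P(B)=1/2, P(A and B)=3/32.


P(A)*P(B) = 3/16*1/2 = 3/32
P(A∩B) = 3/32, which equals P(A)P(B), so independent

Yes, A and B are independent


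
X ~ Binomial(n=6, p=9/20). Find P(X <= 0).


P(X<=0) = P(X=0)
= 1771561/64000000
= 1771561/64000000

1771561/64000000


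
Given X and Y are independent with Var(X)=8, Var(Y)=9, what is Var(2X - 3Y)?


Independence => Cov(X,Y)=0
Var(2X - 3Y) = 2^2*Var(X) + (-3)^2*Var(Y)
= 4*8 + 9*9 = 113

113


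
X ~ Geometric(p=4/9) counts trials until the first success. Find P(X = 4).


P(X=4) = (1-p)^3 * p = (5/9)^3 * 4/9
= 125/729 * 4/9 = 500/6561

500/6561


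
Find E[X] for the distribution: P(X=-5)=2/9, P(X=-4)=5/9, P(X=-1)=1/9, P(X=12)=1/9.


E[X] = sum(x * P(x))
= -5*2/9 - 4*5/9 - 1*1/9 + 12*1/9
= -19/9

-19/9


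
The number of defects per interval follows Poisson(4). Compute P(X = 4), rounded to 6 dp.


P(X=4) = e^(-4) * 4^4 / 4!
≈ 0.01831563889 * 256 / 24
≈ 0.195367

0.195367


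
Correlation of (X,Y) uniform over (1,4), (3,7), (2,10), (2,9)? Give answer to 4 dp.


Cov(X,Y) = 0.7500, Var(X) = 0.5000, Var(Y) = 5.2500
rho = Cov/(sqrt(VarX)*sqrt(VarY)) = 0.4629

0.4629


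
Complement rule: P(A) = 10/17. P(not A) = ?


P(A') = 1 - P(A) = 1 - 10/17 = 7/17

7/17


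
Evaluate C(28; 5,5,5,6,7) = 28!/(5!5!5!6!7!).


28! = 304888344611713860501504000000
Denominator: 5!=120 * 5!=120 * 5!=120 * 6!=720 * 7!=5040
Coefficient = 304888344611713860501504000000 / 6270566400000 = 48622137963759360

48622137963759360


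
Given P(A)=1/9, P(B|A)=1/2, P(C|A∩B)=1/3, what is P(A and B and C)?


P(A∩B∩C) = P(A) * P(B|A) * P(C|A∩B)
= 1/9 * 1/2 * 1/3
= 1/18 * 1/3 = 1/54

1/54


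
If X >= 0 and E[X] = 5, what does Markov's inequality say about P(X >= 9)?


Markov: P(X >= a) <= E[X]/a
P(X >= 9) <= 5/9

5/9


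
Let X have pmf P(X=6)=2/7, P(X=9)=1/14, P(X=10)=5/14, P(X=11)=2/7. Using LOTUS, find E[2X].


E[2X] = sum(g(x)*P(x))
= 12*2/7 + 18*1/14 + 20*5/14 + 22*2/7
= 127/7

127/7


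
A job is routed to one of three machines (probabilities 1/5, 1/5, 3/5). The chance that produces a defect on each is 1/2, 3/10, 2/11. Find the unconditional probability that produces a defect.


P(A) = P(A|B1)P(B1) + P(A|B2)P(B2) + P(A|B3)P(B3)
= 1/2*1/5 + 3/10*1/5 + 2/11*3/5
= 1/10 + 3/50 + 6/55 = 74/275

74/275


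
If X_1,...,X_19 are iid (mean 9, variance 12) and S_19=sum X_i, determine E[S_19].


E[S_n] = n*E[X_1] = 19*9 = 171

171


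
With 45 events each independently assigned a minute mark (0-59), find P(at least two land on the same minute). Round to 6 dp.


P(all different) = prod((60-i)/60 for i=0..44) = 0.000000
P(at least one match) = 1 - 0.000000 = 1.000000

1.000000


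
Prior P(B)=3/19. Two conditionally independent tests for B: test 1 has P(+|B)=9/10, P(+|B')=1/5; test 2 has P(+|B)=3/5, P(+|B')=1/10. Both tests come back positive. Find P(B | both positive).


After test 1: P(+) = 9/10*3/19 + 1/5*16/19 = 59/190
P(B|+) = (27/190)/(59/190) = 27/59
After test 2 (use post1 as new prior): P(+) = 3/5*27/59 + 1/10*32/59 = 97/295
P(B|+,+) = (81/295)/(97/295) = 81/97

81/97


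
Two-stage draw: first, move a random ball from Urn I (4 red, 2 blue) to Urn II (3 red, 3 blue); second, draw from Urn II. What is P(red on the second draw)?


P(transfer red) = 4/6 = 2/3; P(transfer blue) = 1/3
If red transferred: Urn II has 4 red of 7, so P(red|red moved) = 4/7
If blue transferred: Urn II has 3 red of 7, so P(red|blue moved) = 3/7
By total probability: P(red) = 2/3*4/7 + 1/3*3/7 = 11/21

11/21


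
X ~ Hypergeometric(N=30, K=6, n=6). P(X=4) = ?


P(X=4) = C(6,4)*C(24,2) / C(30,6)
= 15*276 / 593775
= 4140/593775 = 92/13195

92/13195


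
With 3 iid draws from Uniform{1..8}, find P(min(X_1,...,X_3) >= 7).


P(min >= 7) = P(all X_i >= 7) = (P(X_1 >= 7))^3
= (2/8)^3 = (1/4)^3 = 1/64

1/64


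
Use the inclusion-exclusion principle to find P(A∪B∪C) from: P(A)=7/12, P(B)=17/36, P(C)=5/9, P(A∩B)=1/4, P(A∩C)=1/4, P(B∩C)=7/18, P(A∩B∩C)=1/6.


P(A∪B∪C) = P(A)+P(B)+P(C) - P(AB)-P(AC)-P(BC) + P(ABC)
= 7/12+17/36+5/9 - 1/4-1/4-7/18 + 1/6
= 8/9

8/9


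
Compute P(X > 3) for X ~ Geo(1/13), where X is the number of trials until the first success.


P(X > 3) = P(first 3 trials all fail) = (1-p)^3 = (12/13)^3 = 1728/2197

1728/2197


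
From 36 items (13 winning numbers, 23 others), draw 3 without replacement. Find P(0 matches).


P(X=0) = C(13,0)*C(23,3) / C(36,3)
= 1*1771 / 7140
= 1771/7140 = 253/1020

253/1020


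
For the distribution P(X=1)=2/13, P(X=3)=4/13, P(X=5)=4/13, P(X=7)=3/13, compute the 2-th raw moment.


E[X^2] = sum(x^2 * P(x))
= 1*2/13 + 9*4/13 + 25*4/13 + 49*3/13
= 285/13

285/13


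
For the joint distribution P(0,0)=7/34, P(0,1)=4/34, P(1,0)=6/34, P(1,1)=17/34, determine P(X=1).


P(X=1) = P(1,0)+P(1,1) = 6/34 + 17/34 = 23/34

23/34


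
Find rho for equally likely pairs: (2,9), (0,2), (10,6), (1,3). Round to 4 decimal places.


Cov(X,Y) = 4.0000, Var(X) = 15.6875, Var(Y) = 7.5000
rho = Cov/(sqrt(VarX)*sqrt(VarY)) = 0.3688

0.3688


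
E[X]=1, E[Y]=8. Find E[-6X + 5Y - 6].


E[-6X + 5Y - 6] = -6*E[X] + 5*E[Y] - 6
= (-6)*(1) + (5)*(8) + (-6)
= -6 + 40 - 6 = 28

28


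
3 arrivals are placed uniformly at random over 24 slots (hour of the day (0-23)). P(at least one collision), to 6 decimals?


P(all different) = prod((24-i)/24 for i=0..2) = 0.878472
P(at least one match) = 1 - 0.878472 = 0.121528

0.121528


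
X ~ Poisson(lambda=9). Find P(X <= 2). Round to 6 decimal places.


P(X<=2) = e^(-9)*9^0/0! + e^(-9)*9^1/1! + e^(-9)*9^2/2!
≈ 0.0001234098 + 0.0011106882 + 0.0049980971
= 0.0062321951
≈ 0.006232

0.006232


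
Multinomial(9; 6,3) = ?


9! = 362880
Denominator: 6!=720 * 3!=6
Coefficient = 362880 / 4320 = 84

84


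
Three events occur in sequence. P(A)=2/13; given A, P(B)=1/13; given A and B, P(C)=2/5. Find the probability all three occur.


P(A∩B∩C) = P(A) * P(B|A) * P(C|A∩B)
= 2/13 * 1/13 * 2/5
= 2/169 * 2/5 = 4/845

4/845


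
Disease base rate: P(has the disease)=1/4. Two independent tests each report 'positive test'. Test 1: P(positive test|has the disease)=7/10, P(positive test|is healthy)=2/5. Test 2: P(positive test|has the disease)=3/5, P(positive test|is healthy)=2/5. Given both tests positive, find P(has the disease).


After test 1: P(+) = 7/10*1/4 + 2/5*3/4 = 19/40
P(B|+) = (7/40)/(19/40) = 7/19
After test 2 (use post1 as new prior): P(+) = 3/5*7/19 + 2/5*12/19 = 9/19
P(B|+,+) = (21/95)/(9/19) = 7/15

7/15


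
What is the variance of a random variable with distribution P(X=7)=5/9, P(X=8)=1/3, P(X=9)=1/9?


E[X] = 68/9, E[X^2] = 518/9
Var(X) = E[X^2] - (E[X])^2 = 518/9 - (68/9)^2 = 38/81

38/81


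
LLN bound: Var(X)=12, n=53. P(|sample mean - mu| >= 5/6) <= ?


Var(Xbar) = Var(X)/n = 12/53
Chebyshev: P(|Xbar-mu| >= 5/6) <= Var(Xbar)/(5/6)^2 = (12/53)/(25/36) = 432/1325

432/1325


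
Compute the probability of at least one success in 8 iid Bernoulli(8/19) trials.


P(at least one) = 1 - P(none)
P(none) = (1 - 8/19)^8 = (11/19)^8 = 214358881/16983563041
P(at least one) = 1 - 214358881/16983563041 = 16769204160/16983563041

16769204160/16983563041


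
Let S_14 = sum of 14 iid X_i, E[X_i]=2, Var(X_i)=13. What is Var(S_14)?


By independence, Var(S_n) = n*Var(X_1) = 14*13 = 182

182


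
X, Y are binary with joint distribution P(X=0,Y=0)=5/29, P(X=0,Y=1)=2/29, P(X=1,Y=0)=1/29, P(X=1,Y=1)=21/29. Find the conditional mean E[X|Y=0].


P(Y=0) = 6/29
E[X|Y=0] = (0*5 + 1*1)/6 = 1/6

1/6


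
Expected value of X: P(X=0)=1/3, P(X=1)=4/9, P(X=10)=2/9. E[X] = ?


E[X] = sum(x * P(x))
= 0*1/3 + 1*4/9 + 10*2/9
= 8/3

8/3


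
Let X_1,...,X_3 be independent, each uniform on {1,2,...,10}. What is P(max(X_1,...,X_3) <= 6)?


P(max <= 6) = P(all X_i <= 6) = (P(X_1 <= 6))^3
= (6/10)^3 = (3/5)^3 = 27/125

27/125


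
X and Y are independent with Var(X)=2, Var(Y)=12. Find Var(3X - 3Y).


Independence => Cov(X,Y)=0
Var(3X - 3Y) = 3^2*Var(X) + (-3)^2*Var(Y)
= 9*2 + 9*12 = 126

126


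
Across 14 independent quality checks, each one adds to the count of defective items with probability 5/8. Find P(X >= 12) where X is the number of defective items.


P(X>=12) = P(X=12) + P(X=13) + P(X=14)
= 199951171875/4398046511104 + 25634765625/2199023255552 + 6103515625/4398046511104
= 128662109375/2199023255552

128662109375/2199023255552


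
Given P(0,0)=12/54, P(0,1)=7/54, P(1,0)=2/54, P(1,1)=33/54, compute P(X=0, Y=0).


Read from table: P(X=0, Y=0) = 12/54 = 2/9

2/9


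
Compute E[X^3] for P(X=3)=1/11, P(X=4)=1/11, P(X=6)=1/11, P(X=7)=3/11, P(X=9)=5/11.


E[X^3] = sum(g(x)*P(x))
= 27*1/11 + 64*1/11 + 216*1/11 + 343*3/11 + 729*5/11
= 4981/11

4981/11


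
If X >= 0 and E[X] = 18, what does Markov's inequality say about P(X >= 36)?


Markov: P(X >= a) <= E[X]/a
P(X >= 36) <= 18/36 = 1/2

1/2


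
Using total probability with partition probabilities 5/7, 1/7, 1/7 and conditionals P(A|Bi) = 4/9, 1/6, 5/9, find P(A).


P(A) = P(A|B1)P(B1) + P(A|B2)P(B2) + P(A|B3)P(B3)
= 4/9*5/7 + 1/6*1/7 + 5/9*1/7
= 20/63 + 1/42 + 5/63 = 53/126

53/126


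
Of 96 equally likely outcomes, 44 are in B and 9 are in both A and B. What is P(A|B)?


P(A|B) = P(A∩B)/P(B) = (9/96)/(44/96) = 9/44

9/44


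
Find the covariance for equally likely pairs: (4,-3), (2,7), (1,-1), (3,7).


E[X]=5/2, E[Y]=5/2, E[XY]=11/2
Cov(X,Y) = E[XY] - E[X]E[Y] = 11/2 - 5/2*5/2 = -3/4

-3/4


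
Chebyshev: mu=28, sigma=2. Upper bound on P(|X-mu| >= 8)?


k = 8/2 = 4
Chebyshev: P(|X-mu| >= k*sigma) <= 1/k^2 = 1/4^2 = 1/16

1/16


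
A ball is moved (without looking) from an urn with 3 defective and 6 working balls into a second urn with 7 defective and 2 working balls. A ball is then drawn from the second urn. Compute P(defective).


P(transfer defective) = 3/9 = 1/3; P(transfer working) = 2/3
If defective transferred: Urn II has 8 defective of 10, so P(defective|defective moved) = 4/5
If working transferred: Urn II has 7 defective of 10, so P(defective|working moved) = 7/10
By total probability: P(defective) = 1/3*4/5 + 2/3*7/10 = 11/15

11/15


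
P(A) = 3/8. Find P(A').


P(A') = 1 - P(A) = 1 - 3/8 = 5/8

5/8


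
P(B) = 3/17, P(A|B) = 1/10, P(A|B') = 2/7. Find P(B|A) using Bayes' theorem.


P(A) = P(A|B)P(B) + P(A|B')P(B') = 1/10*3/17 + 2/7*14/17 = 43/170
P(B|A) = P(A|B)P(B)/P(A) = (3/170)/(43/170) = 3/43

3/43


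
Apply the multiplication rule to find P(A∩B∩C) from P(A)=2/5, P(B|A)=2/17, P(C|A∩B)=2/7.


P(A∩B∩C) = P(A) * P(B|A) * P(C|A∩B)
= 2/5 * 2/17 * 2/7
= 4/85 * 2/7 = 8/595

8/595


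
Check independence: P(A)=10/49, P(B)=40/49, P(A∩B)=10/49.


P(A)*P(B) = 10/49*40/49 = 400/2401
P(A∩B) = 10/49 != 400/2401, so not independent

No, A and B are not independent


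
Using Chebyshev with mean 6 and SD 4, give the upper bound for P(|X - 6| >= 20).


k = 20/4 = 5
Chebyshev: P(|X-mu| >= k*sigma) <= 1/k^2 = 1/5^2 = 1/25

1/25


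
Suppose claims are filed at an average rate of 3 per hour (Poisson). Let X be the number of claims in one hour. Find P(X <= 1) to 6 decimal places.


P(X<=1) = e^(-3)*3^0/0! + e^(-3)*3^1/1!
≈ 0.0497870684 + 0.1493612051
= 0.1991482735
≈ 0.199148

0.199148


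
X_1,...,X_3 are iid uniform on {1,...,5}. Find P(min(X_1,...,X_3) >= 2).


P(min >= 2) = P(all X_i >= 2) = (P(X_1 >= 2))^3
= (4/5)^3 = 64/125

64/125


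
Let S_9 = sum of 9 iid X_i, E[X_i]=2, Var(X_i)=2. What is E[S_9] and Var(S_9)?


E[S_n] = n*mu = 9*2 = 18
Var(S_n) = n*sigma^2 = 9*2 = 18

E[S_9]=18, Var(S_9)=18


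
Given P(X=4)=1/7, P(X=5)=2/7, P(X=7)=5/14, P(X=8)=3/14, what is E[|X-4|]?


E[|X-4|] = sum(g(x)*P(x))
= 0*1/7 + 1*2/7 + 3*5/14 + 4*3/14
= 31/14

31/14


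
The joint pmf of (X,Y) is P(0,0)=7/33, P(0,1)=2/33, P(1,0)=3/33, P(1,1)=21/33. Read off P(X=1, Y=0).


Read from table: P(X=1, Y=0) = 3/33 = 1/11

1/11


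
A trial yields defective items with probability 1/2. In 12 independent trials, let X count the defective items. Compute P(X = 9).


P(X=9) = C(12,9) * p^9 * (1-p)^3
= 220 * 1/512 * 1/8
= 55/1024

55/1024


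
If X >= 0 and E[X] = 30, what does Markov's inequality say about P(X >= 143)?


Markov: P(X >= a) <= E[X]/a
P(X >= 143) <= 30/143

30/143


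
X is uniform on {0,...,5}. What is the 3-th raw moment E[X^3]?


E[X^3] = (1/6) * sum(x^3 for x=0..5)
= 225/6 = 75/2

75/2


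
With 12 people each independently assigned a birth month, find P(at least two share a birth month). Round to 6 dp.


P(all different) = prod((12-i)/12 for i=0..11) = 0.000054
P(at least one match) = 1 - 0.000054 = 0.999946

0.999946


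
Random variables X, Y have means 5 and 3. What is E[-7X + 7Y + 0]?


E[-7X + 7Y + 0] = -7*E[X] + 7*E[Y] + 0
= (-7)*(5) + (7)*(3) + (0)
= -35 + 21 + 0 = -14

-14


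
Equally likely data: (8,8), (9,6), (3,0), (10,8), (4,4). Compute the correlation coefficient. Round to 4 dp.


Cov(X,Y) = 7.4400, Var(X) = 7.7600, Var(Y) = 8.9600
rho = Cov/(sqrt(VarX)*sqrt(VarY)) = 0.8923

0.8923


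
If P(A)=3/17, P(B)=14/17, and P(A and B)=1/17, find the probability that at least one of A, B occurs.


P(A∪B) = P(A) + P(B) - P(A∩B)
= 3/17 + 14/17 - 1/17 = 16/17

16/17


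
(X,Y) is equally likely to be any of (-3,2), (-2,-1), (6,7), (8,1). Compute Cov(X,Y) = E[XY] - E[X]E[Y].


E[X]=9/4, E[Y]=9/4, E[XY]=23/2
Cov(X,Y) = E[XY] - E[X]E[Y] = 23/2 - 9/4*9/4 = 103/16

103/16


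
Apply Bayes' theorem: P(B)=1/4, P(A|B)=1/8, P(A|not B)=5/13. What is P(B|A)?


P(A) = P(A|B)P(B) + P(A|B')P(B') = 1/8*1/4 + 5/13*3/4 = 133/416
P(B|A) = P(A|B)P(B)/P(A) = (1/32)/(133/416) = 13/133

13/133


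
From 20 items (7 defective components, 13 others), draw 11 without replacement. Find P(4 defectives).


P(X=4) = C(7,4)*C(13,7) / C(20,11)
= 35*1716 / 167960
= 60060/167960 = 231/646

231/646


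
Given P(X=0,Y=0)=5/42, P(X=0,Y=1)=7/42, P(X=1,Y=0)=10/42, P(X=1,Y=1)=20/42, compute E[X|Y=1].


P(Y=1) = 27/42
E[X|Y=1] = (0*7 + 1*20)/27 = 20/27

20/27


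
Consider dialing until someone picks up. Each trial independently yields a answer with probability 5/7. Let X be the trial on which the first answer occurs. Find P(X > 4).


P(X > 4) = P(first 4 trials all fail) = (1-p)^4 = (2/7)^4 = 16/2401

16/2401


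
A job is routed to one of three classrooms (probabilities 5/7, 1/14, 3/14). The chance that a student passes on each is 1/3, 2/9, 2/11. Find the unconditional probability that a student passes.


P(A) = P(A|B1)P(B1) + P(A|B2)P(B2) + P(A|B3)P(B3)
= 1/3*5/7 + 2/9*1/14 + 2/11*3/14
= 5/21 + 1/63 + 3/77 = 29/99

29/99


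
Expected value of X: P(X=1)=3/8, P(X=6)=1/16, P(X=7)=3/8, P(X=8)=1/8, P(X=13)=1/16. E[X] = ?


E[X] = sum(x * P(x))
= 1*3/8 + 6*1/16 + 7*3/8 + 8*1/8 + 13*1/16
= 83/16

83/16


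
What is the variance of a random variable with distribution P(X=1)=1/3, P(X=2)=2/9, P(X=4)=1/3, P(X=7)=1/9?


E[X] = 26/9, E[X^2] = 12
Var(X) = E[X^2] - (E[X])^2 = 12 - (26/9)^2 = 296/81

296/81


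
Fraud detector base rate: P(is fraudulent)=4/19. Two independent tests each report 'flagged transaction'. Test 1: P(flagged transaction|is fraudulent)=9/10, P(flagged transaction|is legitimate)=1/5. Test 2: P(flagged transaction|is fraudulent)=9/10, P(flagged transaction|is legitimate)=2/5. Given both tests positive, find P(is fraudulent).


After test 1: P(+) = 9/10*4/19 + 1/5*15/19 = 33/95
P(B|+) = (18/95)/(33/95) = 6/11
After test 2 (use post1 as new prior): P(+) = 9/10*6/11 + 2/5*5/11 = 37/55
P(B|+,+) = (27/55)/(37/55) = 27/37

27/37


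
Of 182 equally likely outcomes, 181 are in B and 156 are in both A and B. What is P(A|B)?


P(A|B) = P(A∩B)/P(B) = (156/182)/(181/182) = 156/181

156/181


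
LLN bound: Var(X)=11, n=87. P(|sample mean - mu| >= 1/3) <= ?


Var(Xbar) = Var(X)/n = 11/87
Chebyshev: P(|Xbar-mu| >= 1/3) <= Var(Xbar)/(1/3)^2 = (11/87)/(1/9) = 33/29
Bound exceeds 1, so trivial bound: 1

1


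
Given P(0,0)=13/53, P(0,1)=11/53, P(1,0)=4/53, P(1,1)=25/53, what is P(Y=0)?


P(Y=0) = P(0,0)+P(1,0) = 13/53 + 4/53 = 17/53

17/53


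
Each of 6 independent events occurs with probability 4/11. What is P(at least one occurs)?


P(at least one) = 1 - P(none)
P(none) = (1 - 4/11)^6 = (7/11)^6 = 117649/1771561
P(at least one) = 1 - 117649/1771561 = 1653912/1771561

1653912/1771561


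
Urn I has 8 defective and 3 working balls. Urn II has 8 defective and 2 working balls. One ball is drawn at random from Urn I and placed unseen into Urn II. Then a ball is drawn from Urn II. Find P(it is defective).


P(transfer defective) = 8/11; P(transfer working) = 3/11
If defective transferred: Urn II has 9 defective of 11, so P(defective|defective moved) = 9/11
If working transferred: Urn II has 8 defective of 11, so P(defective|working moved) = 8/11
By total probability: P(defective) = 8/11*9/11 + 3/11*8/11 = 96/121

96/121


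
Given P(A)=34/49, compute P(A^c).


P(A') = 1 - P(A) = 1 - 34/49 = 15/49

15/49


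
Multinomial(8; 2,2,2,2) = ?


8! = 40320
Denominator: 2!=2 * 2!=2 * 2!=2 * 2!=2
Coefficient = 40320 / 16 = 2520

2520


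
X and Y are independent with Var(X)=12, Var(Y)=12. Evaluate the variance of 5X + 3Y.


Independence => Cov(X,Y)=0
Var(5X + 3Y) = 5^2*Var(X) + 3^2*Var(Y)
= 25*12 + 9*12 = 408

408


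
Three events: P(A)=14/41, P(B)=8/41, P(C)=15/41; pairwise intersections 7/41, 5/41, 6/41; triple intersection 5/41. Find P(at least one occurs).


P(A∪B∪C) = P(A)+P(B)+P(C) - P(AB)-P(AC)-P(BC) + P(ABC)
= 14/41+8/41+15/41 - 7/41-5/41-6/41 + 5/41
= 24/41

24/41


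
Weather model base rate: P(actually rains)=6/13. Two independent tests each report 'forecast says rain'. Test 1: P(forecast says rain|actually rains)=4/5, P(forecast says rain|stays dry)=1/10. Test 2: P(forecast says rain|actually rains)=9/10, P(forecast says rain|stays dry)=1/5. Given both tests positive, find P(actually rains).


After test 1: P(+) = 4/5*6/13 + 1/10*7/13 = 11/26
P(B|+) = (24/65)/(11/26) = 48/55
After test 2 (use post1 as new prior): P(+) = 9/10*48/55 + 1/5*7/55 = 223/275
P(B|+,+) = (216/275)/(223/275) = 216/223

216/223


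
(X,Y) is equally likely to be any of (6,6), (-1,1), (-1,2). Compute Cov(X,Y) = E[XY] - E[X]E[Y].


E[X]=4/3, E[Y]=3, E[XY]=11
Cov(X,Y) = E[XY] - E[X]E[Y] = 11 - 4/3*3 = 7

7


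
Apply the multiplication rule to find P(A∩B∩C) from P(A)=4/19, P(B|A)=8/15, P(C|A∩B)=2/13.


P(A∩B∩C) = P(A) * P(B|A) * P(C|A∩B)
= 4/19 * 8/15 * 2/13
= 32/285 * 2/13 = 64/3705

64/3705


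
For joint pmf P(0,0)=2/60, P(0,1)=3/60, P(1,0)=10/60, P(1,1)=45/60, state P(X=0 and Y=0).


Read from table: P(X=0, Y=0) = 2/60 = 1/30

1/30


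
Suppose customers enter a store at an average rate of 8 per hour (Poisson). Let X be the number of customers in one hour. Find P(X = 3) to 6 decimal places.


P(X=3) = e^(-8) * 8^3 / 3!
≈ 0.0003354626279 * 512 / 6
≈ 0.028626

0.028626


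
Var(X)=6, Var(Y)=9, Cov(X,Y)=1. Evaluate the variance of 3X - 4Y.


Var(3X - 4Y) = 3^2*Var(X) + (-4)^2*Var(Y) + 2*3*(-4)*Cov(X,Y)
= 9*6 + 16*9 - 24*1
= 54 + 144 - 24 = 174

174


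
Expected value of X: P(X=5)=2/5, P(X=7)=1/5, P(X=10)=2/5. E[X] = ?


E[X] = sum(x * P(x))
= 5*2/5 + 7*1/5 + 10*2/5
= 37/5

37/5


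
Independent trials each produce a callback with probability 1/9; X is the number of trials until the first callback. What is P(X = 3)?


P(X=3) = (1-p)^2 * p = (8/9)^2 * 1/9
= 64/81 * 1/9 = 64/729

64/729


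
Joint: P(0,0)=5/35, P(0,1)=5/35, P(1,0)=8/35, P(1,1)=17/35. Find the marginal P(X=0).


P(X=0) = P(0,0)+P(0,1) = 5/35 + 5/35 = 10/35 = 2/7

2/7


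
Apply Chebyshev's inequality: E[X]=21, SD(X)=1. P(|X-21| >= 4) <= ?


k = 4/1 = 4
Chebyshev: P(|X-mu| >= k*sigma) <= 1/k^2 = 1/4^2 = 1/16

1/16


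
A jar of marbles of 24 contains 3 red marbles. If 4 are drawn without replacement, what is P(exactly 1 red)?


P(X=1) = C(3,1)*C(21,3) / C(24,4)
= 3*1330 / 10626
= 3990/10626 = 95/253

95/253


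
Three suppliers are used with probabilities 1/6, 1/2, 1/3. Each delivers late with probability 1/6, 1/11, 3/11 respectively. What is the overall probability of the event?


P(A) = P(A|B1)P(B1) + P(A|B2)P(B2) + P(A|B3)P(B3)
= 1/6*1/6 + 1/11*1/2 + 3/11*1/3
= 1/36 + 1/22 + 1/11 = 65/396

65/396


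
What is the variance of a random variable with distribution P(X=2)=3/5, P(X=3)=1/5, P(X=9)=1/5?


E[X] = 18/5, E[X^2] = 102/5
Var(X) = E[X^2] - (E[X])^2 = 102/5 - (18/5)^2 = 186/25

186/25


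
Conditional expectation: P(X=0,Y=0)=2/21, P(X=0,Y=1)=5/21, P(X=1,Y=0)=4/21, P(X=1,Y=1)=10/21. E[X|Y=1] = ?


P(Y=1) = 15/21
E[X|Y=1] = (0*5 + 1*10)/15 = 10/15 = 2/3

2/3


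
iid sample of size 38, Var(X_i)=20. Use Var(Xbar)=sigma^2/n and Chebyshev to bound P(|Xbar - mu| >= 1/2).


Var(Xbar) = Var(X)/n = 20/38
Chebyshev: P(|Xbar-mu| >= 1/2) <= Var(Xbar)/(1/2)^2 = (10/19)/(1/4) = 40/19
Bound exceeds 1, so trivial bound: 1

1


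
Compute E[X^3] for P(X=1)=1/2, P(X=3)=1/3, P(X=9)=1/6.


E[X^3] = sum(g(x)*P(x))
= 1*1/2 + 27*1/3 + 729*1/6
= 131

131


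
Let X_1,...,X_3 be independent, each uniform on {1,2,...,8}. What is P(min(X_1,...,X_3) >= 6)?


P(min >= 6) = P(all X_i >= 6) = (P(X_1 >= 6))^3
= (3/8)^3 = 27/512

27/512


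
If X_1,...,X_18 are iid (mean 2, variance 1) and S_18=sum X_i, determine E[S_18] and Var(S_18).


E[S_n] = n*mu = 18*2 = 36
Var(S_n) = n*sigma^2 = 18*1 = 18

E[S_18]=36, Var(S_18)=18


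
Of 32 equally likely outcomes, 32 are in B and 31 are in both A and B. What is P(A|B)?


P(A|B) = P(A∩B)/P(B) = (31/32)/(32/32) = 31/32

31/32


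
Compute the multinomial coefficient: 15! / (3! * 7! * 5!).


15! = 1307674368000
Denominator: 3!=6 * 7!=5040 * 5!=120
Coefficient = 1307674368000 / 3628800 = 360360

360360


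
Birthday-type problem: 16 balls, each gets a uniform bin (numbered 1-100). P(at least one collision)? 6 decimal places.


P(all different) = prod((100-i)/100 for i=0..15) = 0.281592
P(at least one match) = 1 - 0.281592 = 0.718408

0.718408


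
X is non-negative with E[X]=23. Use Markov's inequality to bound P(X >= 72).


Markov: P(X >= a) <= E[X]/a
P(X >= 72) <= 23/72

23/72


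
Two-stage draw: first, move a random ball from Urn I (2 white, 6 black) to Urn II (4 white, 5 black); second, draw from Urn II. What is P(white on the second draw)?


P(transfer white) = 2/8 = 1/4; P(transfer black) = 3/4
If white transferred: Urn II has 5 white of 10, so P(white|white moved) = 1/2
If black transferred: Urn II has 4 white of 10, so P(white|black moved) = 2/5
By total probability: P(white) = 1/4*1/2 + 3/4*2/5 = 17/40

17/40


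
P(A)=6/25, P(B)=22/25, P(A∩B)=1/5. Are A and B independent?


P(A)*P(B) = 6/25*22/25 = 132/625
P(A∩B) = 1/5 != 132/625, so not independent

No, A and B are not independent


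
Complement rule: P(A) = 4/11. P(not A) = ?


P(A') = 1 - P(A) = 1 - 4/11 = 7/11

7/11


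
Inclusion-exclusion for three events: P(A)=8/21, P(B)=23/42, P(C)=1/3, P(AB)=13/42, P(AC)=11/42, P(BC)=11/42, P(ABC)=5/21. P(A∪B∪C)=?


P(A∪B∪C) = P(A)+P(B)+P(C) - P(AB)-P(AC)-P(BC) + P(ABC)
= 8/21+23/42+1/3 - 13/42-11/42-11/42 + 5/21
= 2/3

2/3


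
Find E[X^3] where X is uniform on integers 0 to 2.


E[X^3] = (1/3) * sum(x^3 for x=0..2)
= 9/3 = 3

3


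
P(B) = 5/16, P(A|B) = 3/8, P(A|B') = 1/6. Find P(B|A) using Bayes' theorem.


P(A) = P(A|B)P(B) + P(A|B')P(B') = 3/8*5/16 + 1/6*11/16 = 89/384
P(B|A) = P(A|B)P(B)/P(A) = (15/128)/(89/384) = 45/89

45/89


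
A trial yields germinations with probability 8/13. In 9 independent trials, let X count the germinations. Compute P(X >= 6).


P(X>=6) = P(X=6) + P(X=7) + P(X=8) + P(X=9)
= 2752512000/10604499373 + 1887436800/10604499373 + 754974720/10604499373 + 134217728/10604499373
= 5529141248/10604499373

5529141248/10604499373


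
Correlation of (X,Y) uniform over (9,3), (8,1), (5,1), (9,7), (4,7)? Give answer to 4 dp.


Cov(X,Y) = -0.4000, Var(X) = 4.4000, Var(Y) = 7.3600
rho = Cov/(sqrt(VarX)*sqrt(VarY)) = -0.0703

-0.0703


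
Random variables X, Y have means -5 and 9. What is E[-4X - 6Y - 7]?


E[-4X - 6Y - 7] = -4*E[X] - 6*E[Y] - 7
= (-4)*(-5) + (-6)*(9) + (-7)
= 20 - 54 - 7 = -41

-41


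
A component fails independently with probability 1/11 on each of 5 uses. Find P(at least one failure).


P(at least one) = 1 - P(none)
P(none) = (1 - 1/11)^5 = (10/11)^5 = 100000/161051
P(at least one) = 1 - 100000/161051 = 61051/161051

61051/161051


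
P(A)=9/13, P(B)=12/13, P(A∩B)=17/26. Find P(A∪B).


P(A∪B) = P(A) + P(B) - P(A∩B)
= 9/13 + 12/13 - 17/26 = 25/26

25/26


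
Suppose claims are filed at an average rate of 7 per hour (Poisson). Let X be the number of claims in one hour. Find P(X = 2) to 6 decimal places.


P(X=2) = e^(-7) * 7^2 / 2!
≈ 0.0009118819656 * 49 / 2
≈ 0.022341

0.022341


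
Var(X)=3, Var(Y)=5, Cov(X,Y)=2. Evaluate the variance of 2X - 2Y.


Var(2X - 2Y) = 2^2*Var(X) + (-2)^2*Var(Y) + 2*2*(-2)*Cov(X,Y)
= 4*3 + 4*5 - 8*2
= 12 + 20 - 16 = 16

16


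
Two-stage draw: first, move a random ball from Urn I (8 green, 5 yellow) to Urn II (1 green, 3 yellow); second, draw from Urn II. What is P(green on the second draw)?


P(transfer green) = 8/13; P(transfer yellow) = 5/13
If green transferred: Urn II has 2 green of 5, so P(green|green moved) = 2/5
If yellow transferred: Urn II has 1 green of 5, so P(green|yellow moved) = 1/5
By total probability: P(green) = 8/13*2/5 + 5/13*1/5 = 21/65

21/65


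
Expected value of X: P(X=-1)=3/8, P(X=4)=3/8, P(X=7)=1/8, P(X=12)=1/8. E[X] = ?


E[X] = sum(x * P(x))
= -1*3/8 + 4*3/8 + 7*1/8 + 12*1/8
= 7/2

7/2


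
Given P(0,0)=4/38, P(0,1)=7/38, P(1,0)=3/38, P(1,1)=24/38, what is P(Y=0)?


P(Y=0) = P(0,0)+P(1,0) = 4/38 + 3/38 = 7/38

7/38


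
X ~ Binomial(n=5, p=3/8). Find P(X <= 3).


P(X<=3) = P(X=0) + P(X=1) + P(X=2) + P(X=3)
= 3125/32768 + 9375/32768 + 5625/16384 + 3375/16384
= 7625/8192

7625/8192


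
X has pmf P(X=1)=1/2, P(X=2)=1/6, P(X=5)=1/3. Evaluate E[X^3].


E[X^3] = sum(x^3 * P(x))
= 1*1/2 + 8*1/6 + 125*1/3
= 87/2

87/2


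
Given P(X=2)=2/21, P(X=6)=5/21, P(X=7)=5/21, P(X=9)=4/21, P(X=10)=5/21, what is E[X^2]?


E[X^2] = sum(g(x)*P(x))
= 4*2/21 + 36*5/21 + 49*5/21 + 81*4/21 + 100*5/21
= 419/7

419/7


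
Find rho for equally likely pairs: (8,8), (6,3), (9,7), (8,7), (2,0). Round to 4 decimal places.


Cov(X,Y) = 7.2000, Var(X) = 6.2400, Var(Y) = 9.2000
rho = Cov/(sqrt(VarX)*sqrt(VarY)) = 0.9503

0.9503


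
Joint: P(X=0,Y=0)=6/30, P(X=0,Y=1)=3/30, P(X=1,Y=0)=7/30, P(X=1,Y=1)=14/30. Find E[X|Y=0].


P(Y=0) = 13/30
E[X|Y=0] = (0*6 + 1*7)/13 = 7/13

7/13


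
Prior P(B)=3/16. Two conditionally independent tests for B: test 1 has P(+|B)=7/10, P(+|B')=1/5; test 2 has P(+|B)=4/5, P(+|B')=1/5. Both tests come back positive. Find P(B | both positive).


After test 1: P(+) = 7/10*3/16 + 1/5*13/16 = 47/160
P(B|+) = (21/160)/(47/160) = 21/47
After test 2 (use post1 as new prior): P(+) = 4/5*21/47 + 1/5*26/47 = 22/47
P(B|+,+) = (84/235)/(22/47) = 42/55

42/55


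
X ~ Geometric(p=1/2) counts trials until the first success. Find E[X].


For geometric (trials until first success), E[X] = 1/p = 1/(1/2) = 2

2


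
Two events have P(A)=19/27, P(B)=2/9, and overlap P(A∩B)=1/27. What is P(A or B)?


P(A∪B) = P(A) + P(B) - P(A∩B)
= 19/27 + 2/9 - 1/27 = 8/9

8/9


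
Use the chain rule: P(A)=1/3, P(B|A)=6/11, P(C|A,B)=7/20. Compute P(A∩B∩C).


P(A∩B∩C) = P(A) * P(B|A) * P(C|A∩B)
= 1/3 * 6/11 * 7/20
= 2/11 * 7/20 = 7/110

7/110


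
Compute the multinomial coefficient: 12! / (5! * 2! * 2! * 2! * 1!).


12! = 479001600
Denominator: 5!=120 * 2!=2 * 2!=2 * 2!=2 * 1!=1
Coefficient = 479001600 / 960 = 498960

498960


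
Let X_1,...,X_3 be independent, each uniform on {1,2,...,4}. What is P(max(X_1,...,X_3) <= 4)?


P(max <= 4) = P(all X_i <= 4) = (P(X_1 <= 4))^3
= (4/4)^3 = 1^3 = 1

1


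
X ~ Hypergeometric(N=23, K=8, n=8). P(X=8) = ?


P(X=8) = C(8,8)*C(15,0) / C(23,8)
= 1*1 / 490314
= 1/490314

1/490314


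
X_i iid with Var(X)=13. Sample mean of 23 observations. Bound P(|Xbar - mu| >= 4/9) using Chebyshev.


Var(Xbar) = Var(X)/n = 13/23
Chebyshev: P(|Xbar-mu| >= 4/9) <= Var(Xbar)/(4/9)^2 = (13/23)/(16/81) = 1053/368
Bound exceeds 1, so trivial bound: 1

1


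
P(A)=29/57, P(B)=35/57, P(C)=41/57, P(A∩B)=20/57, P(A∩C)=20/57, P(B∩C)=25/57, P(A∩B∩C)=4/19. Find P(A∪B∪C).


P(A∪B∪C) = P(A)+P(B)+P(C) - P(AB)-P(AC)-P(BC) + P(ABC)
= 29/57+35/57+41/57 - 20/57-20/57-25/57 + 4/19
= 52/57

52/57


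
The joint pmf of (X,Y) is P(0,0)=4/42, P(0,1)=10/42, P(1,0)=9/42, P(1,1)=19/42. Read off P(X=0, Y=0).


Read from table: P(X=0, Y=0) = 4/42 = 2/21

2/21


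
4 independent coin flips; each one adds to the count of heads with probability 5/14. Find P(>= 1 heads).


P(at least one) = 1 - P(none)
P(none) = (1 - 5/14)^4 = (9/14)^4 = 6561/38416
P(at least one) = 1 - 6561/38416 = 31855/38416

31855/38416


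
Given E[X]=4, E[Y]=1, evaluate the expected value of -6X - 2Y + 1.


E[-6X - 2Y + 1] = -6*E[X] - 2*E[Y] + 1
= (-6)*(4) + (-2)*(1) + (1)
= -24 - 2 + 1 = -25

-25


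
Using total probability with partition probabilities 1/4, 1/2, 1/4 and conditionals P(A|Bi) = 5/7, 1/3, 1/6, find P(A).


P(A) = P(A|B1)P(B1) + P(A|B2)P(B2) + P(A|B3)P(B3)
= 5/7*1/4 + 1/3*1/2 + 1/6*1/4
= 5/28 + 1/6 + 1/24 = 65/168

65/168


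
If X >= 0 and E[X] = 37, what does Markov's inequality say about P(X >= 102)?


Markov: P(X >= a) <= E[X]/a
P(X >= 102) <= 37/102

37/102


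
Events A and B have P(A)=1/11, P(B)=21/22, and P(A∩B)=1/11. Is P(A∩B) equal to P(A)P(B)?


P(A)*P(B) = 1/11*21/22 = 21/242
P(A∩B) = 1/11 != 21/242, so not independent

No, A and B are not independent


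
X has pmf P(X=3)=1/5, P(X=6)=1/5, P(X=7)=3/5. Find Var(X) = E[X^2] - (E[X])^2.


E[X] = 6, E[X^2] = 192/5
Var(X) = E[X^2] - (E[X])^2 = 192/5 - (6)^2 = 12/5

12/5


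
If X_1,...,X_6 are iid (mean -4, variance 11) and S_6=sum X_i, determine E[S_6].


E[S_n] = n*E[X_1] = 6*-4 = -24

-24


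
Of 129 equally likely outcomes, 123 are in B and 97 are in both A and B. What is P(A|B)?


P(A|B) = P(A∩B)/P(B) = (97/129)/(123/129) = 97/123

97/123


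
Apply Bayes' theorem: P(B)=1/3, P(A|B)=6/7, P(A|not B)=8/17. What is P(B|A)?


P(A) = P(A|B)P(B) + P(A|B')P(B') = 6/7*1/3 + 8/17*2/3 = 214/357
P(B|A) = P(A|B)P(B)/P(A) = (2/7)/(214/357) = 51/107

51/107
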